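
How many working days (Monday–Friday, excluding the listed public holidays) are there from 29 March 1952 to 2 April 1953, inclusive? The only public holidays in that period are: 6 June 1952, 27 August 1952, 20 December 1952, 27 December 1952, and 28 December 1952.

262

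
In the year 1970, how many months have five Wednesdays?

4

A month has five Wednesdays exactly when Wednesday falls within its first (length − 28) days.
Jan: 31 days, starts Thu → 5 of Thu, Fri, Sat
Feb: 28 days, starts Sun → 5 of (none)
Mar: 31 days, starts Sun → 5 of Sun, Mon, Tue
Apr: 30 days, starts Wed → 5 of Wed, Thu ✓
May: 31 days, starts Fri → 5 of Fri, Sat, Sun
Jun: 30 days, starts Mon → 5 of Mon, Tue
Jul: 31 days, starts Wed → 5 of Wed, Thu, Fri ✓
Aug: 31 days, starts Sat → 5 of Sat, Sun, Mon
Sep: 30 days, starts Tue → 5 of Tue, Wed ✓
Oct: 31 days, starts Thu → 5 of Thu, Fri, Sat
Nov: 30 days, starts Sun → 5 of Sun, Mon
Dec: 31 days, starts Tue → 5 of Tue, Wed, Thu ✓
Months with five Wednesdays: Apr, Jul, Sep, Dec.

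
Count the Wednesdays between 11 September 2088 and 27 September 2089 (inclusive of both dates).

11 September 2088 is a Saturday.
The range spans 382 days (inclusive of both endpoints).
382 = 7 × 54 + 4, so there are 54 full weeks plus 4 extra days.
Each full week contributes one Wednesday: 54 so far.
The 4 extra days are Saturday, Sunday, Monday, Tuesday — none qualify.
Total: 54 + 0 = 54.

54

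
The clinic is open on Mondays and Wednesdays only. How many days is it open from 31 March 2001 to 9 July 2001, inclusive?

31 March 2001 is a Saturday.
From 31 March 2001 to 9 July 2001 is 101 days inclusive.
101 = 7 × 14 + 3, so there are 14 full weeks plus 3 extra days.
Each full week contributes 2 days from the set (Mon, Wed): 14 × 2 = 28.
The 3 extra days are Saturday, Sunday, Monday — 1 of them qualifies.
Total: 28 + 1 = 29.

29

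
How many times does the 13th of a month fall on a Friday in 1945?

2

The 13th falls on a Friday when the month's 13th has weekday Fri.
Jan 13 is Sat; Feb 13 is Tue; Mar 13 is Tue; Apr 13 is Fri ✓; May 13 is Sun; Jun 13 is Wed; Jul 13 is Fri ✓; Aug 13 is Mon; Sep 13 is Thu; Oct 13 is Sat; Nov 13 is Tue; Dec 13 is Thu.
Friday the 13ths: Apr, Jul.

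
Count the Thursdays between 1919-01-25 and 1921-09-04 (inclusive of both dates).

1919-01-25 is a Saturday.
The range spans 954 days (inclusive of both endpoints).
954 = 7 × 136 + 2, so there are 136 full weeks plus 2 extra days.
Each full week contributes one Thursday: 136 so far.
The 2 extra days are Sat, Sun — none qualify.
Total: 136 + 0 = 136.

136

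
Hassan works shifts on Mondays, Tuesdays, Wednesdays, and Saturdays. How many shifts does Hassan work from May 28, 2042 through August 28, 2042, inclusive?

53

May 28, 2042 is a Wednesday.
From May 28, 2042 to August 28, 2042 is 93 days inclusive.
93 = 7 × 13 + 2, so there are 13 full weeks plus 2 extra days.
Each full week contributes 4 days from the set (Mon, Tue, Wed, Sat): 13 × 4 = 52.
The 2 extra days are Wed, Thu — 1 of them qualifies.
Total: 52 + 1 = 53.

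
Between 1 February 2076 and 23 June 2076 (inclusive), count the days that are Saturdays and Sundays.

1 February 2076 is a Saturday.
That's 144 days from start to end, counting both.
144 = 7 × 20 + 4, so there are 20 full weeks plus 4 extra days.
Each full week contributes 2 days from the set (Sat, Sun): 20 × 2 = 40.
The 4 extra days are Sat, Sun, Mon, Tue — 2 of them qualify.
Total: 40 + 2 = 42.

42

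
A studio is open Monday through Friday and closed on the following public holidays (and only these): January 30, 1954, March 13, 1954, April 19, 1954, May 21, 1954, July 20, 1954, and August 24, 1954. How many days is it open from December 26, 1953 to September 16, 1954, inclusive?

185

December 26, 1953 is a Saturday.
That's 265 days from start to end, counting both.
265 = 7 × 37 + 6, so there are 37 full weeks plus 6 extra days.
Each full week contributes 5 weekdays (Mon–Fri): 37 × 5 = 185.
The 6 extra days are Saturday, Sunday, Monday, Tuesday, Wednesday, Thursday — 4 of them qualify.
Total: 185 + 4 = 189.
Holidays: January 30, 1954 (Sat); March 13, 1954 (Sat); April 19, 1954 (Mon); May 21, 1954 (Fri); July 20, 1954 (Tue); August 24, 1954 (Tue).
4 of the 6 holidays fall on weekdays; the rest are weekends and were already excluded.
Business days: 189 − 4 = 185.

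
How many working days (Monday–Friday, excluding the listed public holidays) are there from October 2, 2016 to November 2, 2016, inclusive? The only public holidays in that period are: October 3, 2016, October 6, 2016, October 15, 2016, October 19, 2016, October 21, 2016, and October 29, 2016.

October 2, 2016 is a Sunday.
From October 2, 2016 to November 2, 2016 is 32 days inclusive.
32 = 7 × 4 + 4, so there are 4 full weeks plus 4 extra days.
Each full week contributes 5 weekdays (Mon–Fri): 4 × 5 = 20.
The 4 extra days are Sun, Mon, Tue, Wed — 3 of them qualify.
Total: 20 + 3 = 23.
Holidays: October 3, 2016 (Mon); October 6, 2016 (Thu); October 15, 2016 (Sat); October 19, 2016 (Wed); October 21, 2016 (Fri); October 29, 2016 (Sat).
4 of the 6 holidays fall on weekdays; the rest are weekends and were already excluded.
Business days: 23 − 4 = 19.

19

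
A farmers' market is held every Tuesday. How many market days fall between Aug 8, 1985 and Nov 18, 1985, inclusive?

14

Aug 8, 1985 is a Thursday.
That's 103 days from start to end, counting both.
103 = 7 × 14 + 5, so there are 14 full weeks plus 5 extra days.
Each full week contributes one Tuesday: 14 so far.
The 5 extra days are Thu, Fri, Sat, Sun, Mon — none qualify.
Total: 14 + 0 = 14.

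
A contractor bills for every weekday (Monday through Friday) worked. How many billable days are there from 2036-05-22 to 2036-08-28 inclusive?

71

2036-05-22 is a Thursday.
The range spans 99 days (inclusive of both endpoints).
99 = 7 × 14 + 1, so there are 14 full weeks plus 1 extra day.
Each full week contributes 5 weekdays (Mon–Fri): 14 × 5 = 70.
The 1 extra day is Thursday — 1 of them qualifies.
Total: 70 + 1 = 71.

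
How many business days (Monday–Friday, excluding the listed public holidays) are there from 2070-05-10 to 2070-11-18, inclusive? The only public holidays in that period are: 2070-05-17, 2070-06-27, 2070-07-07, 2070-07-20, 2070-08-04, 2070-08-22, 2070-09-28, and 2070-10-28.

132

2070-05-10 is a Saturday.
From 2070-05-10 to 2070-11-18 is 193 days inclusive.
193 = 7 × 27 + 4, so there are 27 full weeks plus 4 extra days.
Each full week contributes 5 weekdays (Mon–Fri): 27 × 5 = 135.
The 4 extra days are Saturday, Sunday, Monday, Tuesday — 2 of them qualify.
Total: 135 + 2 = 137.
Holidays: 2070-05-17 (Sat); 2070-06-27 (Fri); 2070-07-07 (Mon); 2070-07-20 (Sun); 2070-08-04 (Mon); 2070-08-22 (Fri); 2070-09-28 (Sun); 2070-10-28 (Tue).
5 of the 8 holidays fall on weekdays; the rest are weekends and were already excluded.
Business days: 137 − 5 = 132.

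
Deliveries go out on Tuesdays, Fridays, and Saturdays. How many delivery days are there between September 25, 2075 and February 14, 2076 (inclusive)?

61

September 25, 2075 is a Wednesday.
From September 25, 2075 to February 14, 2076 is 143 days inclusive.
143 = 7 × 20 + 3, so there are 20 full weeks plus 3 extra days.
Each full week contributes 3 days from the set (Tue, Fri, Sat): 20 × 3 = 60.
The 3 extra days are Wednesday, Thursday, Friday — 1 of them qualifies.
Total: 60 + 1 = 61.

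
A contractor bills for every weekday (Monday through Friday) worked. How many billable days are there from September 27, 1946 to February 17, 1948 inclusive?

363

September 27, 1946 is a Friday.
The range spans 509 days (inclusive of both endpoints).
509 = 7 × 72 + 5, so there are 72 full weeks plus 5 extra days.
Each full week contributes 5 weekdays (Mon–Fri): 72 × 5 = 360.
The 5 extra days are Fri, Sat, Sun, Mon, Tue — 3 of them qualify.
Total: 360 + 3 = 363.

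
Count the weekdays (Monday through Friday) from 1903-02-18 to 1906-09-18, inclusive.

1903-02-18 is a Wednesday.
The range spans 1309 days (inclusive of both endpoints).
1309 = 7 × 187, so the span is exactly 187 full weeks.
Each full week contributes 5 weekdays (Mon–Fri): 187 × 5 = 935.

935 weekdays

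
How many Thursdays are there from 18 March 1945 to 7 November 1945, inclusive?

18 March 1945 is a Sunday.
From 18 March 1945 to 7 November 1945 is 235 days inclusive.
235 = 7 × 33 + 4, so there are 33 full weeks plus 4 extra days.
Each full week contributes one Thursday: 33 so far.
The 4 extra days are Sunday, Monday, Tuesday, Wednesday — none qualify.
Total: 33 + 0 = 33.

33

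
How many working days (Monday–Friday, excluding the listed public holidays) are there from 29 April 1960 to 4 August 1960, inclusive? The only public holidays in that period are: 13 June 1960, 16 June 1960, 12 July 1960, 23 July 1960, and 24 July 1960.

29 April 1960 is a Friday.
The range spans 98 days (inclusive of both endpoints).
98 = 7 × 14, so the span is exactly 14 full weeks.
Each full week contributes 5 weekdays (Mon–Fri): 14 × 5 = 70.
Total: 70.
Holidays: 13 June 1960 (Mon); 16 June 1960 (Thu); 12 July 1960 (Tue); 23 July 1960 (Sat); 24 July 1960 (Sun).
3 of the 5 holidays fall on weekdays; the rest are weekends and were already excluded.
Business days: 70 − 3 = 67.

67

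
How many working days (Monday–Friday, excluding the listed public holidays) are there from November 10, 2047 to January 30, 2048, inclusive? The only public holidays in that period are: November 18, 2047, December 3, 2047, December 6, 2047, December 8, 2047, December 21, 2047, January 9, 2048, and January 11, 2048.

55

November 10, 2047 is a Sunday.
From November 10, 2047 to January 30, 2048 is 82 days inclusive.
82 = 7 × 11 + 5, so there are 11 full weeks plus 5 extra days.
Each full week contributes 5 weekdays (Mon–Fri): 11 × 5 = 55.
The 5 extra days are Sunday, Monday, Tuesday, Wednesday, Thursday — 4 of them qualify.
Total: 55 + 4 = 59.
Holidays: November 18, 2047 (Mon); December 3, 2047 (Tue); December 6, 2047 (Fri); December 8, 2047 (Sun); December 21, 2047 (Sat); January 9, 2048 (Thu); January 11, 2048 (Sat).
4 of the 7 holidays fall on weekdays; the rest are weekends and were already excluded.
Business days: 59 − 4 = 55.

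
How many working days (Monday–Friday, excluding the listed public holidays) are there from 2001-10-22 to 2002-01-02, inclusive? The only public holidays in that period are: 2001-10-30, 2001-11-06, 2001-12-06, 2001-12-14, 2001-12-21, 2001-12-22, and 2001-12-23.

48

2001-10-22 is a Monday.
From 2001-10-22 to 2002-01-02 is 73 days inclusive.
73 = 7 × 10 + 3, so there are 10 full weeks plus 3 extra days.
Each full week contributes 5 weekdays (Mon–Fri): 10 × 5 = 50.
The 3 extra days are Mon, Tue, Wed — 3 of them qualify.
Total: 50 + 3 = 53.
Holidays: 2001-10-30 (Tue); 2001-11-06 (Tue); 2001-12-06 (Thu); 2001-12-14 (Fri); 2001-12-21 (Fri); 2001-12-22 (Sat); 2001-12-23 (Sun).
5 of the 7 holidays fall on weekdays; the rest are weekends and were already excluded.
Business days: 53 − 5 = 48.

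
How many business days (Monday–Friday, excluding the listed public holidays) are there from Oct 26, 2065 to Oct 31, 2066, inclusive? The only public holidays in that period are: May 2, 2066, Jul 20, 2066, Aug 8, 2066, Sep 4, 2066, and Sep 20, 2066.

263

Oct 26, 2065 is a Monday.
From Oct 26, 2065 to Oct 31, 2066 is 371 days inclusive.
371 = 7 × 53, so the span is exactly 53 full weeks.
Each full week contributes 5 weekdays (Mon–Fri): 53 × 5 = 265.
Holidays: May 2, 2066 (Sun); Jul 20, 2066 (Tue); Aug 8, 2066 (Sun); Sep 4, 2066 (Sat); Sep 20, 2066 (Mon).
2 of the 5 holidays fall on weekdays; the rest are weekends and were already excluded.
Business days: 265 − 2 = 263.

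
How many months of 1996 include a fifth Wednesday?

A month has five Wednesdays exactly when Wednesday falls within its first (length − 28) days.
Jan: 31 days, starts Mon → 5 of Mon, Tue, Wed ✓
Feb: 29 days, starts Thu → 5 of Thu
Mar: 31 days, starts Fri → 5 of Fri, Sat, Sun
Apr: 30 days, starts Mon → 5 of Mon, Tue
May: 31 days, starts Wed → 5 of Wed, Thu, Fri ✓
Jun: 30 days, starts Sat → 5 of Sat, Sun
Jul: 31 days, starts Mon → 5 of Mon, Tue, Wed ✓
Aug: 31 days, starts Thu → 5 of Thu, Fri, Sat
Sep: 30 days, starts Sun → 5 of Sun, Mon
Oct: 31 days, starts Tue → 5 of Tue, Wed, Thu ✓
Nov: 30 days, starts Fri → 5 of Fri, Sat
Dec: 31 days, starts Sun → 5 of Sun, Mon, Tue
Months with five Wednesdays: Jan, May, Jul, Oct.

4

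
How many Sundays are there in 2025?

52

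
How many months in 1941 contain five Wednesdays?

5

A month has five Wednesdays exactly when Wednesday falls within its first (length − 28) days.
Jan: 31 days, starts Wed → 5 of Wed, Thu, Fri ✓
Feb: 28 days, starts Sat → 5 of (none)
Mar: 31 days, starts Sat → 5 of Sat, Sun, Mon
Apr: 30 days, starts Tue → 5 of Tue, Wed ✓
May: 31 days, starts Thu → 5 of Thu, Fri, Sat
Jun: 30 days, starts Sun → 5 of Sun, Mon
Jul: 31 days, starts Tue → 5 of Tue, Wed, Thu ✓
Aug: 31 days, starts Fri → 5 of Fri, Sat, Sun
Sep: 30 days, starts Mon → 5 of Mon, Tue
Oct: 31 days, starts Wed → 5 of Wed, Thu, Fri ✓
Nov: 30 days, starts Sat → 5 of Sat, Sun
Dec: 31 days, starts Mon → 5 of Mon, Tue, Wed ✓
Months with five Wednesdays: Jan, Apr, Jul, Oct, Dec.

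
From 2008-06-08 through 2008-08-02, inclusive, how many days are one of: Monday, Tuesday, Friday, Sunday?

32

2008-06-08 is a Sunday.
From 2008-06-08 to 2008-08-02 is 56 days inclusive.
56 = 7 × 8, so the span is exactly 8 full weeks.
Each full week contributes 4 days from the set (Mon, Tue, Fri, Sun): 8 × 4 = 32.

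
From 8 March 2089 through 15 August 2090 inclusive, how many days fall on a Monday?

8 March 2089 is a Tuesday.
The range spans 526 days (inclusive of both endpoints).
526 = 7 × 75 + 1, so there are 75 full weeks plus 1 extra day.
Each full week contributes one Monday: 75 so far.
The 1 extra day is Tue — none qualify.
Total: 75 + 0 = 75.

75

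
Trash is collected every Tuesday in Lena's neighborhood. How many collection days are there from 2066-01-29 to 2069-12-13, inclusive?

202

2066-01-29 is a Friday.
The range spans 1415 days (inclusive of both endpoints).
1415 = 7 × 202 + 1, so there are 202 full weeks plus 1 extra day.
Each full week contributes one Tuesday: 202 so far.
The 1 extra day is Friday — none qualify.
Total: 202 + 0 = 202.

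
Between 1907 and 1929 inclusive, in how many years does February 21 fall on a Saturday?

3

Day of week of February 21 in each year:
1907: Thu, 1908: Fri, 1909: Sun, 1910: Mon, 1911: Tue, 1912: Wed, 1913: Fri, 1914: Sat ✓, 1915: Sun, 1916: Mon, 1917: Wed, 1918: Thu, 1919: Fri, 1920: Sat ✓, 1921: Mon, 1922: Tue, 1923: Wed, 1924: Thu, 1925: Sat ✓, 1926: Sun, 1927: Mon, 1928: Tue, 1929: Thu
Saturdays: 1914, 1920, 1925.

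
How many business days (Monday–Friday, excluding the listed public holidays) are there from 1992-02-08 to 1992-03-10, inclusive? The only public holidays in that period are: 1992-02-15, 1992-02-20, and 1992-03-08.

1992-02-08 is a Saturday.
That's 32 days from start to end, counting both.
32 = 7 × 4 + 4, so there are 4 full weeks plus 4 extra days.
Each full week contributes 5 weekdays (Mon–Fri): 4 × 5 = 20.
The 4 extra days are Saturday, Sunday, Monday, Tuesday — 2 of them qualify.
Total: 20 + 2 = 22.
Holidays: 1992-02-15 (Sat); 1992-02-20 (Thu); 1992-03-08 (Sun).
1 of the 3 holidays fall on weekdays; the rest are weekends and were already excluded.
Business days: 22 − 1 = 21.

21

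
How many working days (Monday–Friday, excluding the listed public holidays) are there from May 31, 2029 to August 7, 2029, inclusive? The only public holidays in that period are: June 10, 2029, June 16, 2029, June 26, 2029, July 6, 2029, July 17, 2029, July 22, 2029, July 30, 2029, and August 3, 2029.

44 working days

May 31, 2029 is a Thursday.
That's 69 days from start to end, counting both.
69 = 7 × 9 + 6, so there are 9 full weeks plus 6 extra days.
Each full week contributes 5 weekdays (Mon–Fri): 9 × 5 = 45.
The 6 extra days are Thu, Fri, Sat, Sun, Mon, Tue — 4 of them qualify.
Total: 45 + 4 = 49.
Holidays: June 10, 2029 (Sun); June 16, 2029 (Sat); June 26, 2029 (Tue); July 6, 2029 (Fri); July 17, 2029 (Tue); July 22, 2029 (Sun); July 30, 2029 (Mon); August 3, 2029 (Fri).
5 of the 8 holidays fall on weekdays; the rest are weekends and were already excluded.
Business days: 49 − 5 = 44.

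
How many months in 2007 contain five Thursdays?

4

A month has five Thursdays exactly when Thursday falls within its first (length − 28) days.
Jan: 31 days, starts Mon → 5 of Mon, Tue, Wed
Feb: 28 days, starts Thu → 5 of (none)
Mar: 31 days, starts Thu → 5 of Thu, Fri, Sat ✓
Apr: 30 days, starts Sun → 5 of Sun, Mon
May: 31 days, starts Tue → 5 of Tue, Wed, Thu ✓
Jun: 30 days, starts Fri → 5 of Fri, Sat
Jul: 31 days, starts Sun → 5 of Sun, Mon, Tue
Aug: 31 days, starts Wed → 5 of Wed, Thu, Fri ✓
Sep: 30 days, starts Sat → 5 of Sat, Sun
Oct: 31 days, starts Mon → 5 of Mon, Tue, Wed
Nov: 30 days, starts Thu → 5 of Thu, Fri ✓
Dec: 31 days, starts Sat → 5 of Sat, Sun, Mon
Months with five Thursdays: Mar, May, Aug, Nov.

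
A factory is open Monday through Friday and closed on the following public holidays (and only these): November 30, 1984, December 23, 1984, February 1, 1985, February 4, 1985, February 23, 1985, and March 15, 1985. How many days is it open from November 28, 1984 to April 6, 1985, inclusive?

November 28, 1984 is a Wednesday.
From November 28, 1984 to April 6, 1985 is 130 days inclusive.
130 = 7 × 18 + 4, so there are 18 full weeks plus 4 extra days.
Each full week contributes 5 weekdays (Mon–Fri): 18 × 5 = 90.
The 4 extra days are Wed, Thu, Fri, Sat — 3 of them qualify.
Total: 90 + 3 = 93.
Holidays: November 30, 1984 (Fri); December 23, 1984 (Sun); February 1, 1985 (Fri); February 4, 1985 (Mon); February 23, 1985 (Sat); March 15, 1985 (Fri).
4 of the 6 holidays fall on weekdays; the rest are weekends and were already excluded.
Business days: 93 − 4 = 89.

89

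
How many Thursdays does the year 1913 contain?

1 January 1913 is a Wednesday.
The range spans 365 days (inclusive of both endpoints).
365 = 7 × 52 + 1, so there are 52 full weeks plus 1 extra day.
Each full week contributes one Thursday: 52 so far.
The 1 extra day is Wednesday — none qualify.
Total: 52 + 0 = 52.

52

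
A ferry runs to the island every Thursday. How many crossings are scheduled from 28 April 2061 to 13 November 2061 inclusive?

28 April 2061 is a Thursday.
From 28 April 2061 to 13 November 2061 is 200 days inclusive.
200 = 7 × 28 + 4, so there are 28 full weeks plus 4 extra days.
Each full week contributes one Thursday: 28 so far.
The 4 extra days are Thursday, Friday, Saturday, Sunday — 1 of them qualifies.
Total: 28 + 1 = 29.

29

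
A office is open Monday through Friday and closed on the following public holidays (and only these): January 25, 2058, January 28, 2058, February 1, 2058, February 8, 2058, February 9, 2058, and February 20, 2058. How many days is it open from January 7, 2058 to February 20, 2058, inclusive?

28 business days

January 7, 2058 is a Monday.
The range spans 45 days (inclusive of both endpoints).
45 = 7 × 6 + 3, so there are 6 full weeks plus 3 extra days.
Each full week contributes 5 weekdays (Mon–Fri): 6 × 5 = 30.
The 3 extra days are Mon, Tue, Wed — 3 of them qualify.
Total: 30 + 3 = 33.
Holidays: January 25, 2058 (Fri); January 28, 2058 (Mon); February 1, 2058 (Fri); February 8, 2058 (Fri); February 9, 2058 (Sat); February 20, 2058 (Wed).
5 of the 6 holidays fall on weekdays; the rest are weekends and were already excluded.
Business days: 33 − 5 = 28.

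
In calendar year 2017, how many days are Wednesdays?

52

Jan 1, 2017 is a Sunday.
The range spans 365 days (inclusive of both endpoints).
365 = 7 × 52 + 1, so there are 52 full weeks plus 1 extra day.
Each full week contributes one Wednesday: 52 so far.
The 1 extra day is Sun — none qualify.
Total: 52 + 0 = 52.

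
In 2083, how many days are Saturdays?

52

1 January 2083 is a Friday.
The range spans 365 days (inclusive of both endpoints).
365 = 7 × 52 + 1, so there are 52 full weeks plus 1 extra day.
Each full week contributes one Saturday: 52 so far.
The 1 extra day is Fri — none qualify.
Total: 52 + 0 = 52.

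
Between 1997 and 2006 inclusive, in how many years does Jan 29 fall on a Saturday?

Day of week of January 29 in each year:
1997: Wed, 1998: Thu, 1999: Fri, 2000: Sat ✓, 2001: Mon, 2002: Tue, 2003: Wed, 2004: Thu, 2005: Sat ✓, 2006: Sun
Saturdays: 2000, 2005.

2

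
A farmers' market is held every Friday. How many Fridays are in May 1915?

May 1, 1915 is a Saturday.
That's 31 days from start to end, counting both.
31 = 7 × 4 + 3, so there are 4 full weeks plus 3 extra days.
Each full week contributes one Friday: 4 so far.
The 3 extra days are Saturday, Sunday, Monday — none qualify.
Total: 4 + 0 = 4.

4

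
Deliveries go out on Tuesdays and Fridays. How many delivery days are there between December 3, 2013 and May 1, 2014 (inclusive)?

43

December 3, 2013 is a Tuesday.
From December 3, 2013 to May 1, 2014 is 150 days inclusive.
150 = 7 × 21 + 3, so there are 21 full weeks plus 3 extra days.
Each full week contributes 2 days from the set (Tue, Fri): 21 × 2 = 42.
The 3 extra days are Tuesday, Wednesday, Thursday — 1 of them qualifies.
Total: 42 + 1 = 43.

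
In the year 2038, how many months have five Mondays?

A month has five Mondays exactly when Monday falls within its first (length − 28) days.
Jan: 31 days, starts Fri → 5 of Fri, Sat, Sun
Feb: 28 days, starts Mon → 5 of (none)
Mar: 31 days, starts Mon → 5 of Mon, Tue, Wed ✓
Apr: 30 days, starts Thu → 5 of Thu, Fri
May: 31 days, starts Sat → 5 of Sat, Sun, Mon ✓
Jun: 30 days, starts Tue → 5 of Tue, Wed
Jul: 31 days, starts Thu → 5 of Thu, Fri, Sat
Aug: 31 days, starts Sun → 5 of Sun, Mon, Tue ✓
Sep: 30 days, starts Wed → 5 of Wed, Thu
Oct: 31 days, starts Fri → 5 of Fri, Sat, Sun
Nov: 30 days, starts Mon → 5 of Mon, Tue ✓
Dec: 31 days, starts Wed → 5 of Wed, Thu, Fri
Months with five Mondays: Mar, May, Aug, Nov.

4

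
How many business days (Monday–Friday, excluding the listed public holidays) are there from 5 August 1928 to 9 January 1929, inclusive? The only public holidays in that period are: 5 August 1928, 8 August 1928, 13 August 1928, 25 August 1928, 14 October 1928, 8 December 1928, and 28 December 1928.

110

5 August 1928 is a Sunday.
From 5 August 1928 to 9 January 1929 is 158 days inclusive.
158 = 7 × 22 + 4, so there are 22 full weeks plus 4 extra days.
Each full week contributes 5 weekdays (Mon–Fri): 22 × 5 = 110.
The 4 extra days are Sunday, Monday, Tuesday, Wednesday — 3 of them qualify.
Total: 110 + 3 = 113.
Holidays: 5 August 1928 (Sun); 8 August 1928 (Wed); 13 August 1928 (Mon); 25 August 1928 (Sat); 14 October 1928 (Sun); 8 December 1928 (Sat); 28 December 1928 (Fri).
3 of the 7 holidays fall on weekdays; the rest are weekends and were already excluded.
Business days: 113 − 3 = 110.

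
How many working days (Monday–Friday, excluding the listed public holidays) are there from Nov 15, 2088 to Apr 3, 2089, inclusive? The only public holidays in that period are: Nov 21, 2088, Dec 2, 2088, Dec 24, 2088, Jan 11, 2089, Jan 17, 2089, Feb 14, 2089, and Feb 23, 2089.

Nov 15, 2088 is a Monday.
The range spans 140 days (inclusive of both endpoints).
140 = 7 × 20, so the span is exactly 20 full weeks.
Each full week contributes 5 weekdays (Mon–Fri): 20 × 5 = 100.
Holidays: Nov 21, 2088 (Sun); Dec 2, 2088 (Thu); Dec 24, 2088 (Fri); Jan 11, 2089 (Tue); Jan 17, 2089 (Mon); Feb 14, 2089 (Mon); Feb 23, 2089 (Wed).
6 of the 7 holidays fall on weekdays; the rest are weekends and were already excluded.
Business days: 100 − 6 = 94.

94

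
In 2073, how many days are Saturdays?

52

1 January 2073 is a Sunday.
That's 365 days from start to end, counting both.
365 = 7 × 52 + 1, so there are 52 full weeks plus 1 extra day.
Each full week contributes one Saturday: 52 so far.
The 1 extra day is Sunday — none qualify.
Total: 52 + 0 = 52.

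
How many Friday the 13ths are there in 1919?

1

The 13th falls on a Friday when the month's 13th has weekday Fri.
Jan 13 is Mon; Feb 13 is Thu; Mar 13 is Thu; Apr 13 is Sun; May 13 is Tue; Jun 13 is Fri ✓; Jul 13 is Sun; Aug 13 is Wed; Sep 13 is Sat; Oct 13 is Mon; Nov 13 is Thu; Dec 13 is Sat.
Friday the 13ths: Jun.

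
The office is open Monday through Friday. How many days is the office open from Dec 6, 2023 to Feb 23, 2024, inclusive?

58

Dec 6, 2023 is a Wednesday.
The range spans 80 days (inclusive of both endpoints).
80 = 7 × 11 + 3, so there are 11 full weeks plus 3 extra days.
Each full week contributes 5 weekdays (Mon–Fri): 11 × 5 = 55.
The 3 extra days are Wednesday, Thursday, Friday — 3 of them qualify.
Total: 55 + 3 = 58.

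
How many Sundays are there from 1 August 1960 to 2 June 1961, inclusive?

43

1 August 1960 is a Monday.
The range spans 306 days (inclusive of both endpoints).
306 = 7 × 43 + 5, so there are 43 full weeks plus 5 extra days.
Each full week contributes one Sunday: 43 so far.
The 5 extra days are Mon, Tue, Wed, Thu, Fri — none qualify.
Total: 43 + 0 = 43.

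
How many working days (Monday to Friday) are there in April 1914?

1914-04-01 is a Wednesday.
The range spans 30 days (inclusive of both endpoints).
30 = 7 × 4 + 2, so there are 4 full weeks plus 2 extra days.
Each full week contributes 5 weekdays (Mon–Fri): 4 × 5 = 20.
The 2 extra days are Wed, Thu — 2 of them qualify.
Total: 20 + 2 = 22.

22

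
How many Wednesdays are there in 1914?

1 January 1914 is a Thursday.
The range spans 365 days (inclusive of both endpoints).
365 = 7 × 52 + 1, so there are 52 full weeks plus 1 extra day.
Each full week contributes one Wednesday: 52 so far.
The 1 extra day is Thursday — none qualify.
Total: 52 + 0 = 52.

52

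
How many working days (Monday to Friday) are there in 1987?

January 1, 1987 is a Thursday.
From January 1, 1987 to December 31, 1987 is 365 days inclusive.
365 = 7 × 52 + 1, so there are 52 full weeks plus 1 extra day.
Each full week contributes 5 weekdays (Mon–Fri): 52 × 5 = 260.
The 1 extra day is Thursday — 1 of them qualifies.
Total: 260 + 1 = 261.

261 weekdays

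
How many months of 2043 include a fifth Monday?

4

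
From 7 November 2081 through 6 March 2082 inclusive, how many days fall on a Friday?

18

7 November 2081 is a Friday.
From 7 November 2081 to 6 March 2082 is 120 days inclusive.
120 = 7 × 17 + 1, so there are 17 full weeks plus 1 extra day.
Each full week contributes one Friday: 17 so far.
The 1 extra day is Fri — 1 of them qualifies.
Total: 17 + 1 = 18.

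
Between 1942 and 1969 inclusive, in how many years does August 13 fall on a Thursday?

4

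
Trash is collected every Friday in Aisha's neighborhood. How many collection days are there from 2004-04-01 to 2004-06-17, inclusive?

2004-04-01 is a Thursday.
That's 78 days from start to end, counting both.
78 = 7 × 11 + 1, so there are 11 full weeks plus 1 extra day.
Each full week contributes one Friday: 11 so far.
The 1 extra day is Thu — none qualify.
Total: 11 + 0 = 11.

11 Fridays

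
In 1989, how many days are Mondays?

January 1, 1989 is a Sunday.
That's 365 days from start to end, counting both.
365 = 7 × 52 + 1, so there are 52 full weeks plus 1 extra day.
Each full week contributes one Monday: 52 so far.
The 1 extra day is Sunday — none qualify.
Total: 52 + 0 = 52.

52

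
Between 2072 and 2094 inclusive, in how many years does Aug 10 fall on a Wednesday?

3

Day of week of August 10 in each year:
2072: Wed ✓, 2073: Thu, 2074: Fri, 2075: Sat, 2076: Mon, 2077: Tue, 2078: Wed ✓, 2079: Thu, 2080: Sat, 2081: Sun, 2082: Mon, 2083: Tue, 2084: Thu, 2085: Fri, 2086: Sat, 2087: Sun, 2088: Tue, 2089: Wed ✓, 2090: Thu, 2091: Fri, 2092: Sun, 2093: Mon, 2094: Tue
Wednesdays: 2072, 2078, 2089.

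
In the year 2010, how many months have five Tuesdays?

A month has five Tuesdays exactly when Tuesday falls within its first (length − 28) days.
Jan: 31 days, starts Fri → 5 of Fri, Sat, Sun
Feb: 28 days, starts Mon → 5 of (none)
Mar: 31 days, starts Mon → 5 of Mon, Tue, Wed ✓
Apr: 30 days, starts Thu → 5 of Thu, Fri
May: 31 days, starts Sat → 5 of Sat, Sun, Mon
Jun: 30 days, starts Tue → 5 of Tue, Wed ✓
Jul: 31 days, starts Thu → 5 of Thu, Fri, Sat
Aug: 31 days, starts Sun → 5 of Sun, Mon, Tue ✓
Sep: 30 days, starts Wed → 5 of Wed, Thu
Oct: 31 days, starts Fri → 5 of Fri, Sat, Sun
Nov: 30 days, starts Mon → 5 of Mon, Tue ✓
Dec: 31 days, starts Wed → 5 of Wed, Thu, Fri
Months with five Tuesdays: Mar, Jun, Aug, Nov.

4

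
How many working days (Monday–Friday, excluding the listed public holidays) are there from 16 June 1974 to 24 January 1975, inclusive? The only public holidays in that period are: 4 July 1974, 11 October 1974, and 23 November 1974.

158

16 June 1974 is a Sunday.
From 16 June 1974 to 24 January 1975 is 223 days inclusive.
223 = 7 × 31 + 6, so there are 31 full weeks plus 6 extra days.
Each full week contributes 5 weekdays (Mon–Fri): 31 × 5 = 155.
The 6 extra days are Sunday, Monday, Tuesday, Wednesday, Thursday, Friday — 5 of them qualify.
Total: 155 + 5 = 160.
Holidays: 4 July 1974 (Thu); 11 October 1974 (Fri); 23 November 1974 (Sat).
2 of the 3 holidays fall on weekdays; the rest are weekends and were already excluded.
Business days: 160 − 2 = 158.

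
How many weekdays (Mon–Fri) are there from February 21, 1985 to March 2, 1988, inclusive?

790

February 21, 1985 is a Thursday.
From February 21, 1985 to March 2, 1988 is 1106 days inclusive.
1106 = 7 × 158, so the span is exactly 158 full weeks.
Each full week contributes 5 weekdays (Mon–Fri): 158 × 5 = 790.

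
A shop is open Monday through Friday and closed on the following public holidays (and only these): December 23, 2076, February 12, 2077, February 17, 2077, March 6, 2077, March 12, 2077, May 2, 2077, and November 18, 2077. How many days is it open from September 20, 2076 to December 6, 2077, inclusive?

311 working days

September 20, 2076 is a Sunday.
The range spans 443 days (inclusive of both endpoints).
443 = 7 × 63 + 2, so there are 63 full weeks plus 2 extra days.
Each full week contributes 5 weekdays (Mon–Fri): 63 × 5 = 315.
The 2 extra days are Sunday, Monday — 1 of them qualifies.
Total: 315 + 1 = 316.
Holidays: December 23, 2076 (Wed); February 12, 2077 (Fri); February 17, 2077 (Wed); March 6, 2077 (Sat); March 12, 2077 (Fri); May 2, 2077 (Sun); November 18, 2077 (Thu).
5 of the 7 holidays fall on weekdays; the rest are weekends and were already excluded.
Business days: 316 − 5 = 311.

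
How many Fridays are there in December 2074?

4

1 December 2074 is a Saturday.
The range spans 31 days (inclusive of both endpoints).
31 = 7 × 4 + 3, so there are 4 full weeks plus 3 extra days.
Each full week contributes one Friday: 4 so far.
The 3 extra days are Sat, Sun, Mon — none qualify.
Total: 4 + 0 = 4.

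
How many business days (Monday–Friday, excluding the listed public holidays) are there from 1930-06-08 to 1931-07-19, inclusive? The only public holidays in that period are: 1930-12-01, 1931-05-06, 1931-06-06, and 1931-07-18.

288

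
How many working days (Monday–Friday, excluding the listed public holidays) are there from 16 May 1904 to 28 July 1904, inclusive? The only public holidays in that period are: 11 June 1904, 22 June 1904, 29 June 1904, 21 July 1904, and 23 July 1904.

16 May 1904 is a Monday.
From 16 May 1904 to 28 July 1904 is 74 days inclusive.
74 = 7 × 10 + 4, so there are 10 full weeks plus 4 extra days.
Each full week contributes 5 weekdays (Mon–Fri): 10 × 5 = 50.
The 4 extra days are Monday, Tuesday, Wednesday, Thursday — 4 of them qualify.
Total: 50 + 4 = 54.
Holidays: 11 June 1904 (Sat); 22 June 1904 (Wed); 29 June 1904 (Wed); 21 July 1904 (Thu); 23 July 1904 (Sat).
3 of the 5 holidays fall on weekdays; the rest are weekends and were already excluded.
Business days: 54 − 3 = 51.

51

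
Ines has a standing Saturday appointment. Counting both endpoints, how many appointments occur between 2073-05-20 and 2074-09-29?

2073-05-20 is a Saturday.
That's 498 days from start to end, counting both.
498 = 7 × 71 + 1, so there are 71 full weeks plus 1 extra day.
Each full week contributes one Saturday: 71 so far.
The 1 extra day is Saturday — 1 of them qualifies.
Total: 71 + 1 = 72.

72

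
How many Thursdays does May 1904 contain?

May 1, 1904 is a Sunday.
That's 31 days from start to end, counting both.
31 = 7 × 4 + 3, so there are 4 full weeks plus 3 extra days.
Each full week contributes one Thursday: 4 so far.
The 3 extra days are Sunday, Monday, Tuesday — none qualify.
Total: 4 + 0 = 4.

4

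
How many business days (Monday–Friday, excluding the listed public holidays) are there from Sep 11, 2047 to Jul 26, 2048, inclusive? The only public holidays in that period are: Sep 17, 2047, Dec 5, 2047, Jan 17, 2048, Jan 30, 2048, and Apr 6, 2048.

Sep 11, 2047 is a Wednesday.
The range spans 320 days (inclusive of both endpoints).
320 = 7 × 45 + 5, so there are 45 full weeks plus 5 extra days.
Each full week contributes 5 weekdays (Mon–Fri): 45 × 5 = 225.
The 5 extra days are Wednesday, Thursday, Friday, Saturday, Sunday — 3 of them qualify.
Total: 225 + 3 = 228.
Holidays: Sep 17, 2047 (Tue); Dec 5, 2047 (Thu); Jan 17, 2048 (Fri); Jan 30, 2048 (Thu); Apr 6, 2048 (Mon).
All 5 holidays fall on weekdays, so subtract 5.
Business days: 228 − 5 = 223.

223 business days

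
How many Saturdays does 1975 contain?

52

Jan 1, 1975 is a Wednesday.
From Jan 1, 1975 to Dec 31, 1975 is 365 days inclusive.
365 = 7 × 52 + 1, so there are 52 full weeks plus 1 extra day.
Each full week contributes one Saturday: 52 so far.
The 1 extra day is Wed — none qualify.
Total: 52 + 0 = 52.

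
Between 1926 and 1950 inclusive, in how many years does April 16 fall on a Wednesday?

3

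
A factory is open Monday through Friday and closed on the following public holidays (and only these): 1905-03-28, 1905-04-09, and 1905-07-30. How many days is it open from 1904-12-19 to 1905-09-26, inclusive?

201

1904-12-19 is a Monday.
From 1904-12-19 to 1905-09-26 is 282 days inclusive.
282 = 7 × 40 + 2, so there are 40 full weeks plus 2 extra days.
Each full week contributes 5 weekdays (Mon–Fri): 40 × 5 = 200.
The 2 extra days are Mon, Tue — 2 of them qualify.
Total: 200 + 2 = 202.
Holidays: 1905-03-28 (Tue); 1905-04-09 (Sun); 1905-07-30 (Sun).
1 of the 3 holidays fall on weekdays; the rest are weekends and were already excluded.
Business days: 202 − 1 = 201.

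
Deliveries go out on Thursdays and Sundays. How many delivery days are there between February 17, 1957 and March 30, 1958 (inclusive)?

February 17, 1957 is a Sunday.
From February 17, 1957 to March 30, 1958 is 407 days inclusive.
407 = 7 × 58 + 1, so there are 58 full weeks plus 1 extra day.
Each full week contributes 2 days from the set (Thu, Sun): 58 × 2 = 116.
The 1 extra day is Sunday — 1 of them qualifies.
Total: 116 + 1 = 117.

117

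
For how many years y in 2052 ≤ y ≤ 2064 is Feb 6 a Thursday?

2

Day of week of February 6 in each year:
2052: Tue, 2053: Thu ✓, 2054: Fri, 2055: Sat, 2056: Sun, 2057: Tue, 2058: Wed, 2059: Thu ✓, 2060: Fri, 2061: Sun, 2062: Mon, 2063: Tue, 2064: Wed
Thursdays: 2053, 2059.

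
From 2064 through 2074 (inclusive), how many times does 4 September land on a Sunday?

2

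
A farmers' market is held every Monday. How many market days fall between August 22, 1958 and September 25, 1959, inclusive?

57 Mondays

August 22, 1958 is a Friday.
That's 400 days from start to end, counting both.
400 = 7 × 57 + 1, so there are 57 full weeks plus 1 extra day.
Each full week contributes one Monday: 57 so far.
The 1 extra day is Friday — none qualify.
Total: 57 + 0 = 57.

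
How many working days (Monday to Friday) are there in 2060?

262

January 1, 2060 is a Thursday.
The range spans 366 days (inclusive of both endpoints).
366 = 7 × 52 + 2, so there are 52 full weeks plus 2 extra days.
Each full week contributes 5 weekdays (Mon–Fri): 52 × 5 = 260.
The 2 extra days are Thursday, Friday — 2 of them qualify.
Total: 260 + 2 = 262.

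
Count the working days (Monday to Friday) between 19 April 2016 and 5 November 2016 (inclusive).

144 weekdays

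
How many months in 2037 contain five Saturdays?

A month has five Saturdays exactly when Saturday falls within its first (length − 28) days.
Jan: 31 days, starts Thu → 5 of Thu, Fri, Sat ✓
Feb: 28 days, starts Sun → 5 of (none)
Mar: 31 days, starts Sun → 5 of Sun, Mon, Tue
Apr: 30 days, starts Wed → 5 of Wed, Thu
May: 31 days, starts Fri → 5 of Fri, Sat, Sun ✓
Jun: 30 days, starts Mon → 5 of Mon, Tue
Jul: 31 days, starts Wed → 5 of Wed, Thu, Fri
Aug: 31 days, starts Sat → 5 of Sat, Sun, Mon ✓
Sep: 30 days, starts Tue → 5 of Tue, Wed
Oct: 31 days, starts Thu → 5 of Thu, Fri, Sat ✓
Nov: 30 days, starts Sun → 5 of Sun, Mon
Dec: 31 days, starts Tue → 5 of Tue, Wed, Thu
Months with five Saturdays: Jan, May, Aug, Oct.

4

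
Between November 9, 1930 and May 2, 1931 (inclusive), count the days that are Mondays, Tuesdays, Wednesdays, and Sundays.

100

November 9, 1930 is a Sunday.
From November 9, 1930 to May 2, 1931 is 175 days inclusive.
175 = 7 × 25, so the span is exactly 25 full weeks.
Each full week contributes 4 days from the set (Mon, Tue, Wed, Sun): 25 × 4 = 100.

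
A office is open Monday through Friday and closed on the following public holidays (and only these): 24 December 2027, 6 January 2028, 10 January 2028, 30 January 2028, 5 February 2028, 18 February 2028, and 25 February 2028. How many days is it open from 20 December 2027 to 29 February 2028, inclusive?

47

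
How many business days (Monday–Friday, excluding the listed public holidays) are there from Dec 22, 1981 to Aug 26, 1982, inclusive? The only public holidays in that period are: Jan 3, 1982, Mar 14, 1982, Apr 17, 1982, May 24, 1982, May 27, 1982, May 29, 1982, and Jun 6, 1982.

176

Dec 22, 1981 is a Tuesday.
That's 248 days from start to end, counting both.
248 = 7 × 35 + 3, so there are 35 full weeks plus 3 extra days.
Each full week contributes 5 weekdays (Mon–Fri): 35 × 5 = 175.
The 3 extra days are Tue, Wed, Thu — 3 of them qualify.
Total: 175 + 3 = 178.
Holidays: Jan 3, 1982 (Sun); Mar 14, 1982 (Sun); Apr 17, 1982 (Sat); May 24, 1982 (Mon); May 27, 1982 (Thu); May 29, 1982 (Sat); Jun 6, 1982 (Sun).
2 of the 7 holidays fall on weekdays; the rest are weekends and were already excluded.
Business days: 178 − 2 = 176.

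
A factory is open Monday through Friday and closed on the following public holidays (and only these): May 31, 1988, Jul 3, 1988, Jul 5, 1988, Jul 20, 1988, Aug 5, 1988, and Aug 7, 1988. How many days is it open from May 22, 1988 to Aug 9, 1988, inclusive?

53

May 22, 1988 is a Sunday.
The range spans 80 days (inclusive of both endpoints).
80 = 7 × 11 + 3, so there are 11 full weeks plus 3 extra days.
Each full week contributes 5 weekdays (Mon–Fri): 11 × 5 = 55.
The 3 extra days are Sun, Mon, Tue — 2 of them qualify.
Total: 55 + 2 = 57.
Holidays: May 31, 1988 (Tue); Jul 3, 1988 (Sun); Jul 5, 1988 (Tue); Jul 20, 1988 (Wed); Aug 5, 1988 (Fri); Aug 7, 1988 (Sun).
4 of the 6 holidays fall on weekdays; the rest are weekends and were already excluded.
Business days: 57 − 4 = 53.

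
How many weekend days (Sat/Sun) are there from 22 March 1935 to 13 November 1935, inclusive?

68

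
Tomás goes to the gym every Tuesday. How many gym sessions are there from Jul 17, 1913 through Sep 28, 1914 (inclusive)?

62

Jul 17, 1913 is a Thursday.
The range spans 439 days (inclusive of both endpoints).
439 = 7 × 62 + 5, so there are 62 full weeks plus 5 extra days.
Each full week contributes one Tuesday: 62 so far.
The 5 extra days are Thursday, Friday, Saturday, Sunday, Monday — none qualify.
Total: 62 + 0 = 62.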